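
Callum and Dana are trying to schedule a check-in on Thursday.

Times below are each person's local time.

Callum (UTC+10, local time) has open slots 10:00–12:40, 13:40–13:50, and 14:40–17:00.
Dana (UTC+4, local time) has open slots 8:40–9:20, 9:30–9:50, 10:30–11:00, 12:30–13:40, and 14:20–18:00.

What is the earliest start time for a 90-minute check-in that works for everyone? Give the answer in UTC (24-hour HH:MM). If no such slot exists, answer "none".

Callum → UTC: 00:00–02:40, 03:40–03:50, 04:40–07:00.
Dana → UTC: 04:40–05:20, 05:30–05:50, 06:30–07:00, 08:30–09:40, 10:20–14:00.
Callum ∩ Dana: 04:40–05:20, 05:30–05:50, 06:30–07:00.
Windows ≥ 90 min: (none).

none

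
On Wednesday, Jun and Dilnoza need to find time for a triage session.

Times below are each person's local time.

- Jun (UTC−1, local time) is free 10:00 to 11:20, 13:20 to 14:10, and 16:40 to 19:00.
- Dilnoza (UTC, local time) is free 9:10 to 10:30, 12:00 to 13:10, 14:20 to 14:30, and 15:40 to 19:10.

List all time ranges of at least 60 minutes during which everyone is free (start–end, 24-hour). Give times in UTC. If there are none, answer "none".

Jun → UTC: 11:00–12:20, 14:20–15:10, 17:40–20:00.
Dilnoza → UTC: 09:10–10:30, 12:00–13:10, 14:20–14:30, 15:40–19:10.
Jun ∩ Dilnoza: 12:00–12:20, 14:20–14:30, 17:40–19:10.
Windows ≥ 60 min: 17:40–19:10.

17:40–19:10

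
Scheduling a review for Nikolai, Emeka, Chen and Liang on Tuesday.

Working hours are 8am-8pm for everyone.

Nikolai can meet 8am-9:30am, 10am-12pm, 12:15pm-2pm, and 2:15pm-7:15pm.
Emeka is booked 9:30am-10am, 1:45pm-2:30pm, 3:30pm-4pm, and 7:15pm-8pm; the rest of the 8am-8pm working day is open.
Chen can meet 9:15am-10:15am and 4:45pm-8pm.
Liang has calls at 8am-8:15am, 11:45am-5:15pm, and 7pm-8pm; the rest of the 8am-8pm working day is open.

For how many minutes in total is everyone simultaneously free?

135 minutes

Emeka free within 08:00–20:00: 08:00–09:30, 10:00–13:45, 14:30–15:30, 16:00–19:15.
Liang free within 08:00–20:00: 08:15–11:45, 17:15–19:00.
Nikolai ∩ Emeka: 08:00–09:30, 10:00–12:00, 12:15–13:45, 14:30–15:30, 16:00–19:15.
Nikolai ∩ Emeka ∩ Chen: 09:15–09:30, 10:00–10:15, 16:45–19:15.
Nikolai ∩ Emeka ∩ Chen ∩ Liang: 09:15–09:30, 10:00–10:15, 17:15–19:00.
Total common minutes: 15 + 15 + 105 = 135.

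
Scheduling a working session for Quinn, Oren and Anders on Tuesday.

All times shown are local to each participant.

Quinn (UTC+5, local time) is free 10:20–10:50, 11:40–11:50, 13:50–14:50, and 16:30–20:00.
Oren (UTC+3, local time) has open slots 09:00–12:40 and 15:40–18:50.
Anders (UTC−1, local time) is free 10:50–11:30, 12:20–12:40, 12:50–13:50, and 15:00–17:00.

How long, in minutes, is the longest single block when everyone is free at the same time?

60 minutes

Quinn → UTC: 05:20–05:50, 06:40–06:50, 08:50–09:50, 11:30–15:00.
Oren → UTC: 06:00–09:40, 12:40–15:50.
Anders → UTC: 11:50–12:30, 13:20–13:40, 13:50–14:50, 16:00–18:00.
Quinn ∩ Oren: 06:40–06:50, 08:50–09:40, 12:40–15:00.
Quinn ∩ Oren ∩ Anders: 13:20–13:40, 13:50–14:50.
Common window lengths: 20, 60 min; longest is 60.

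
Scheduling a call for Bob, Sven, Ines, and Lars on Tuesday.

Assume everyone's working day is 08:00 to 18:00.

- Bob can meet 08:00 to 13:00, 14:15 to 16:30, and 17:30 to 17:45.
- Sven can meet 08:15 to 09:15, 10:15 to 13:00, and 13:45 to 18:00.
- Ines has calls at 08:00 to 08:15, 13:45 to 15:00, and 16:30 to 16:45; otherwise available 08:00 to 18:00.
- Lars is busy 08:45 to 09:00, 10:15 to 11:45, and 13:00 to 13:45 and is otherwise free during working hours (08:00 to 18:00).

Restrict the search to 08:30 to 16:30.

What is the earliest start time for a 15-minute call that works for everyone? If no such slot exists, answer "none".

Ines free within 08:00–18:00: 08:15–13:45, 15:00–16:30, 16:45–18:00.
Lars free within 08:00–18:00: 08:00–08:45, 09:00–10:15, 11:45–13:00, 13:45–18:00.
Bob ∩ Sven: 08:15–09:15, 10:15–13:00, 14:15–16:30, 17:30–17:45.
Bob ∩ Sven ∩ Ines: 08:15–09:15, 10:15–13:00, 15:00–16:30, 17:30–17:45.
Bob ∩ Sven ∩ Ines ∩ Lars: 08:15–08:45, 09:00–09:15, 11:45–13:00, 15:00–16:30, 17:30–17:45.
Restricted to 08:30–16:30: 08:30–08:45, 09:00–09:15, 11:45–13:00, 15:00–16:30.
Windows ≥ 15 min: 08:30–08:45, 09:00–09:15, 11:45–13:00, 15:00–16:30.
Earliest such window starts at 08:30.

08:30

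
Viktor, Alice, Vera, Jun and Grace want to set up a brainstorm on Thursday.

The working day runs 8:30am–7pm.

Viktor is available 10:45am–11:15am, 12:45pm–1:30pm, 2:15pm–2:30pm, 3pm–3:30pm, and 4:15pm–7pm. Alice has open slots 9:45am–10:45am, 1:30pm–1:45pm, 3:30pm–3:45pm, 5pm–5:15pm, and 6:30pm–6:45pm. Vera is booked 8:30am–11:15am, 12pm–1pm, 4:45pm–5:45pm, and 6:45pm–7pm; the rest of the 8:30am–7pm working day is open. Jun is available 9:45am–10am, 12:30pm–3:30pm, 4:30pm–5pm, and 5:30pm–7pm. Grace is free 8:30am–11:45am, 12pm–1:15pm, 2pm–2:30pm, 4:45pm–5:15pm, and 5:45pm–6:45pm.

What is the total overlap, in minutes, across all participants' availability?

15 minutes

Vera free within 08:30–19:00: 11:15–12:00, 13:00–16:45, 17:45–18:45.
Viktor ∩ Alice: 17:00–17:15, 18:30–18:45.
Viktor ∩ Alice ∩ Vera: 18:30–18:45.
Viktor ∩ Alice ∩ Vera ∩ Jun: 18:30–18:45.
Viktor ∩ Alice ∩ Vera ∩ Jun ∩ Grace: 18:30–18:45.
Total common minutes: 15.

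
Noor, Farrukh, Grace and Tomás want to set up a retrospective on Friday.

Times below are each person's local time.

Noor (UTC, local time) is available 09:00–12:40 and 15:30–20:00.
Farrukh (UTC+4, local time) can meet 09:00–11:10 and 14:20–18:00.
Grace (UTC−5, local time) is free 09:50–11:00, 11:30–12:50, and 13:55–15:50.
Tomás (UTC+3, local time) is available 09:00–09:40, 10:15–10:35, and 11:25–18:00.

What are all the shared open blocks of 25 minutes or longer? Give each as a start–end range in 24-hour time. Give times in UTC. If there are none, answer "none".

Noor → UTC: 09:00–12:40, 15:30–20:00.
Farrukh → UTC: 05:00–07:10, 10:20–14:00.
Grace → UTC: 14:50–16:00, 16:30–17:50, 18:55–20:50.
Tomás → UTC: 06:00–06:40, 07:15–07:35, 08:25–15:00.
Noor ∩ Farrukh: 10:20–12:40.
Noor ∩ Farrukh ∩ Grace: (none).
Noor ∩ Farrukh ∩ Grace ∩ Tomás: (none).
Windows ≥ 25 min: (none).

none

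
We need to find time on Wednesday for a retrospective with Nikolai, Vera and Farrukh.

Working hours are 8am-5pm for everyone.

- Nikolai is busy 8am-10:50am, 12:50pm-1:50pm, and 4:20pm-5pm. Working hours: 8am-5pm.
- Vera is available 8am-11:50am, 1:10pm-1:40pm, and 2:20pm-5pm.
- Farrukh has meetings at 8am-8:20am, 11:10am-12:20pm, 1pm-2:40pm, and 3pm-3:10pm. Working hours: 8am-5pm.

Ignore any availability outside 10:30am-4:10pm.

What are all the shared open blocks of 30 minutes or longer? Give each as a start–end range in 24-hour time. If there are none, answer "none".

Nikolai free within 08:00–17:00: 10:50–12:50, 13:50–16:20.
Farrukh free within 08:00–17:00: 08:20–11:10, 12:20–13:00, 14:40–15:00, 15:10–17:00.
Nikolai ∩ Vera: 10:50–11:50, 14:20–16:20.
Nikolai ∩ Vera ∩ Farrukh: 10:50–11:10, 14:40–15:00, 15:10–16:20.
Restricted to 10:30–16:10: 10:50–11:10, 14:40–15:00, 15:10–16:10.
Windows ≥ 30 min: 15:10–16:10.

15:10–16:10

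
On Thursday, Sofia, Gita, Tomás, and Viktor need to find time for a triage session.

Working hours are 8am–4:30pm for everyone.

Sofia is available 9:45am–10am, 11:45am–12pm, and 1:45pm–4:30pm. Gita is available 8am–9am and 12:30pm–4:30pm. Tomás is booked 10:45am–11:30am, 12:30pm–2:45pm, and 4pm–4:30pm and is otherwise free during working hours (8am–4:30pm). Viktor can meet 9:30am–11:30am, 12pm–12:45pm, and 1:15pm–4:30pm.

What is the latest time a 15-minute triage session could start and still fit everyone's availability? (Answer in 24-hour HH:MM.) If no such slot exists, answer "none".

Tomás free within 08:00–16:30: 08:00–10:45, 11:30–12:30, 14:45–16:00.
Sofia ∩ Gita: 13:45–16:30.
Sofia ∩ Gita ∩ Tomás: 14:45–16:00.
Sofia ∩ Gita ∩ Tomás ∩ Viktor: 14:45–16:00.
Windows ≥ 15 min: 14:45–16:00.
Latest start in the last window 14:45–16:00 is 16:00 − 15 min = 15:45.

15:45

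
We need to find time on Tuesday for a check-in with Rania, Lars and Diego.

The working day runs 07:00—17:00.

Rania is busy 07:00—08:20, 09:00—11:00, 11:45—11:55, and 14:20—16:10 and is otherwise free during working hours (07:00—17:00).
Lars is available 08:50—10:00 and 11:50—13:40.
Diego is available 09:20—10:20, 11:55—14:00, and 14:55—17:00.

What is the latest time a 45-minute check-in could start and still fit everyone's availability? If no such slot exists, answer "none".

Rania free within 07:00–17:00: 08:20–09:00, 11:00–11:45, 11:55–14:20, 16:10–17:00.
Rania ∩ Lars: 08:50–09:00, 11:55–13:40.
Rania ∩ Lars ∩ Diego: 11:55–13:40.
Windows ≥ 45 min: 11:55–13:40.
Latest start in the last window 11:55–13:40 is 13:40 − 45 min = 12:55.

12:55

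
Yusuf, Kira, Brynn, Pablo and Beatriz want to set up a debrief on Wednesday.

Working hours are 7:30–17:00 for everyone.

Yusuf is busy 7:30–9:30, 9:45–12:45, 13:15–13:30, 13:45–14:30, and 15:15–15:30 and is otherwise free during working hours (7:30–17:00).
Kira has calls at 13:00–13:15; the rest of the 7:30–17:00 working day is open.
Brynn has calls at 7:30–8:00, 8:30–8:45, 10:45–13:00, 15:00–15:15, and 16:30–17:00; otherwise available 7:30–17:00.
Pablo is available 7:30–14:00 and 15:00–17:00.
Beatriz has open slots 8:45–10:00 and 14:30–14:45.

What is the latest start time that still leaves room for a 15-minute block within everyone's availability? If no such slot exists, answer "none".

09:30

Yusuf free within 07:30–17:00: 09:30–09:45, 12:45–13:15, 13:30–13:45, 14:30–15:15, 15:30–17:00.
Kira free within 07:30–17:00: 07:30–13:00, 13:15–17:00.
Brynn free within 07:30–17:00: 08:00–08:30, 08:45–10:45, 13:00–15:00, 15:15–16:30.
Yusuf ∩ Kira: 09:30–09:45, 12:45–13:00, 13:30–13:45, 14:30–15:15, 15:30–17:00.
Yusuf ∩ Kira ∩ Brynn: 09:30–09:45, 13:30–13:45, 14:30–15:00, 15:30–16:30.
Yusuf ∩ Kira ∩ Brynn ∩ Pablo: 09:30–09:45, 13:30–13:45, 15:30–16:30.
Yusuf ∩ Kira ∩ Brynn ∩ Pablo ∩ Beatriz: 09:30–09:45.
Windows ≥ 15 min: 09:30–09:45.
Latest start in the last window 09:30–09:45 is 09:45 − 15 min = 09:30.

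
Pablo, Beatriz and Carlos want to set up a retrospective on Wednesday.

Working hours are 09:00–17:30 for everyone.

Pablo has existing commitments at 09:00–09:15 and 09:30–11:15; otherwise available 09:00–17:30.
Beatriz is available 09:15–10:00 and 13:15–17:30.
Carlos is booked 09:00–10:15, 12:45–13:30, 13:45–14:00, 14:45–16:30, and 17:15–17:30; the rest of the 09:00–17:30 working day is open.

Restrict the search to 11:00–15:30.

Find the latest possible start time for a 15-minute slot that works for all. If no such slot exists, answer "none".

Pablo free within 09:00–17:30: 09:15–09:30, 11:15–17:30.
Carlos free within 09:00–17:30: 10:15–12:45, 13:30–13:45, 14:00–14:45, 16:30–17:15.
Pablo ∩ Beatriz: 09:15–09:30, 13:15–17:30.
Pablo ∩ Beatriz ∩ Carlos: 13:30–13:45, 14:00–14:45, 16:30–17:15.
Restricted to 11:00–15:30: 13:30–13:45, 14:00–14:45.
Windows ≥ 15 min: 13:30–13:45, 14:00–14:45.
Latest start in the last window 14:00–14:45 is 14:45 − 15 min = 14:30.

14:30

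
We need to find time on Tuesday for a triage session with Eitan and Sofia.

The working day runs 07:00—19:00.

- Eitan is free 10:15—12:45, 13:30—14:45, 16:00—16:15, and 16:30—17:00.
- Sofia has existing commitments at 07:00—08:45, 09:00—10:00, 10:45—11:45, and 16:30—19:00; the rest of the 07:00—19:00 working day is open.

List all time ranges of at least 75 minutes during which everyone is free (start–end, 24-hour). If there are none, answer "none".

Sofia free within 07:00–19:00: 08:45–09:00, 10:00–10:45, 11:45–16:30.
Eitan ∩ Sofia: 10:15–10:45, 11:45–12:45, 13:30–14:45, 16:00–16:15.
Windows ≥ 75 min: 13:30–14:45.

13:30–14:45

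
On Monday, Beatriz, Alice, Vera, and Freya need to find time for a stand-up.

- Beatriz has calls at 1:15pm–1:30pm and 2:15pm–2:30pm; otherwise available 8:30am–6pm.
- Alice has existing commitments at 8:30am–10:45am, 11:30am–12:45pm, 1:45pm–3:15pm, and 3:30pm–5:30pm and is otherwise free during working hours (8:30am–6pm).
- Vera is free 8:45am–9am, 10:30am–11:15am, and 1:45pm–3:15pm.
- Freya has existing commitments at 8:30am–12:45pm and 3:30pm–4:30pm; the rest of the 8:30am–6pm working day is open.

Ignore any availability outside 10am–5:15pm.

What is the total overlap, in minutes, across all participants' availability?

Beatriz free within 08:30–18:00: 08:30–13:15, 13:30–14:15, 14:30–18:00.
Alice free within 08:30–18:00: 10:45–11:30, 12:45–13:45, 15:15–15:30, 17:30–18:00.
Freya free within 08:30–18:00: 12:45–15:30, 16:30–18:00.
Beatriz ∩ Alice: 10:45–11:30, 12:45–13:15, 13:30–13:45, 15:15–15:30, 17:30–18:00.
Beatriz ∩ Alice ∩ Vera: 10:45–11:15.
Beatriz ∩ Alice ∩ Vera ∩ Freya: (none).
Restricted to 10:00–17:15: (none).
Total common minutes: 0.

0 minutes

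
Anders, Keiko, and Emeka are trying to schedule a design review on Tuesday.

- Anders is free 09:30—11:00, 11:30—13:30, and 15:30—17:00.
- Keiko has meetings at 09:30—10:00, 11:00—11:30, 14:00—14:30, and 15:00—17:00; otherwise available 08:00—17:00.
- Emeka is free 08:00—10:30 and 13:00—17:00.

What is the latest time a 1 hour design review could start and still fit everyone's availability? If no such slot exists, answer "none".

none

Keiko free within 08:00–17:00: 08:00–09:30, 10:00–11:00, 11:30–14:00, 14:30–15:00.
Anders ∩ Keiko: 10:00–11:00, 11:30–13:30.
Anders ∩ Keiko ∩ Emeka: 10:00–10:30, 13:00–13:30.
Windows ≥ 60 min: (none).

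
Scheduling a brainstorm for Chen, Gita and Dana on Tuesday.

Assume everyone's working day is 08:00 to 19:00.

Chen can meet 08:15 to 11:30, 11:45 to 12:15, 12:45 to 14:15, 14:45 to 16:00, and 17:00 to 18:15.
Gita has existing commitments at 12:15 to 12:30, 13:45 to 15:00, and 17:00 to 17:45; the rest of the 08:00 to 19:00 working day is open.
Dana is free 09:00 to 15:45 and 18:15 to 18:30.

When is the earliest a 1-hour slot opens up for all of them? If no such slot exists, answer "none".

Gita free within 08:00–19:00: 08:00–12:15, 12:30–13:45, 15:00–17:00, 17:45–19:00.
Chen ∩ Gita: 08:15–11:30, 11:45–12:15, 12:45–13:45, 15:00–16:00, 17:45–18:15.
Chen ∩ Gita ∩ Dana: 09:00–11:30, 11:45–12:15, 12:45–13:45, 15:00–15:45.
Windows ≥ 60 min: 09:00–11:30, 12:45–13:45.
Earliest such window starts at 09:00.

09:00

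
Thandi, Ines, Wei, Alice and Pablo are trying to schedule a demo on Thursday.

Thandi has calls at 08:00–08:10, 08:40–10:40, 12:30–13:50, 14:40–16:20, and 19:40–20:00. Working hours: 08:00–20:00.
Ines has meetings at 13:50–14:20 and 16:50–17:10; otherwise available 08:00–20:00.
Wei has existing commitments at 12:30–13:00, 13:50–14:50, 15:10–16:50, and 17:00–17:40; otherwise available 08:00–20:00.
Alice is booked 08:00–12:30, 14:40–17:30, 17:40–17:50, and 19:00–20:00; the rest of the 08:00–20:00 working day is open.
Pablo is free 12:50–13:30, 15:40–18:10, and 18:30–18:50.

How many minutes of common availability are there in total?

Thandi free within 08:00–20:00: 08:10–08:40, 10:40–12:30, 13:50–14:40, 16:20–19:40.
Ines free within 08:00–20:00: 08:00–13:50, 14:20–16:50, 17:10–20:00.
Wei free within 08:00–20:00: 08:00–12:30, 13:00–13:50, 14:50–15:10, 16:50–17:00, 17:40–20:00.
Alice free within 08:00–20:00: 12:30–14:40, 17:30–17:40, 17:50–19:00.
Thandi ∩ Ines: 08:10–08:40, 10:40–12:30, 14:20–14:40, 16:20–16:50, 17:10–19:40.
Thandi ∩ Ines ∩ Wei: 08:10–08:40, 10:40–12:30, 17:40–19:40.
Thandi ∩ Ines ∩ Wei ∩ Alice: 17:50–19:00.
Thandi ∩ Ines ∩ Wei ∩ Alice ∩ Pablo: 17:50–18:10, 18:30–18:50.
Total common minutes: 20 + 20 = 40.

40 minutes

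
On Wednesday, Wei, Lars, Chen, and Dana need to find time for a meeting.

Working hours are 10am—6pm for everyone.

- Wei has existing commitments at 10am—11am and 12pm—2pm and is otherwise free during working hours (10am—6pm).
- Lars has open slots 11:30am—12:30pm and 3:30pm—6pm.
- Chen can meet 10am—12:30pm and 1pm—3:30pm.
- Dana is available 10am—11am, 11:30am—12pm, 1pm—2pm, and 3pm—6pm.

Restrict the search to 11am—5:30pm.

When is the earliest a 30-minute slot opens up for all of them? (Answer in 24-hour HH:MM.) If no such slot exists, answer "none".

11:30

Wei free within 10:00–18:00: 11:00–12:00, 14:00–18:00.
Wei ∩ Lars: 11:30–12:00, 15:30–18:00.
Wei ∩ Lars ∩ Chen: 11:30–12:00.
Wei ∩ Lars ∩ Chen ∩ Dana: 11:30–12:00.
Restricted to 11:00–17:30: 11:30–12:00.
Windows ≥ 30 min: 11:30–12:00.
Earliest such window starts at 11:30.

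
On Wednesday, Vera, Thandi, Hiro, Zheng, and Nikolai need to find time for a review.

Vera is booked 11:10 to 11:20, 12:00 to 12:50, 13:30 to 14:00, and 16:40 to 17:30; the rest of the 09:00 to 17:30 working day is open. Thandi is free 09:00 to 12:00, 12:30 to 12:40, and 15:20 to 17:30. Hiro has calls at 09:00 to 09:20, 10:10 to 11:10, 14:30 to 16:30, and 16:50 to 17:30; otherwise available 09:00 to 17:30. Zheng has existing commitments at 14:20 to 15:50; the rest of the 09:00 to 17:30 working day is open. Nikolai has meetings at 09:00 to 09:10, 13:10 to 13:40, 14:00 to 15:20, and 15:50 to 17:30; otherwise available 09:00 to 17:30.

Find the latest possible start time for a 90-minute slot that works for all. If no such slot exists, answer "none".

none

Vera free within 09:00–17:30: 09:00–11:10, 11:20–12:00, 12:50–13:30, 14:00–16:40.
Hiro free within 09:00–17:30: 09:20–10:10, 11:10–14:30, 16:30–16:50.
Zheng free within 09:00–17:30: 09:00–14:20, 15:50–17:30.
Nikolai free within 09:00–17:30: 09:10–13:10, 13:40–14:00, 15:20–15:50.
Vera ∩ Thandi: 09:00–11:10, 11:20–12:00, 15:20–16:40.
Vera ∩ Thandi ∩ Hiro: 09:20–10:10, 11:20–12:00, 16:30–16:40.
Vera ∩ Thandi ∩ Hiro ∩ Zheng: 09:20–10:10, 11:20–12:00, 16:30–16:40.
Vera ∩ Thandi ∩ Hiro ∩ Zheng ∩ Nikolai: 09:20–10:10, 11:20–12:00.
Windows ≥ 90 min: (none).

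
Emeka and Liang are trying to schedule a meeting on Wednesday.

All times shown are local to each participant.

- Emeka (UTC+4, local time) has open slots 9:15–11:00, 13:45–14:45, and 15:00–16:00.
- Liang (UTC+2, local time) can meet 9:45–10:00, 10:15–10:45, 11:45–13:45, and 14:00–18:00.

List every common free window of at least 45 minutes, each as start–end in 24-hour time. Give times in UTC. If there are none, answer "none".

09:45–10:45, 11:00–11:45

Emeka → UTC: 05:15–07:00, 09:45–10:45, 11:00–12:00.
Liang → UTC: 07:45–08:00, 08:15–08:45, 09:45–11:45, 12:00–16:00.
Emeka ∩ Liang: 09:45–10:45, 11:00–11:45.
Windows ≥ 45 min: 09:45–10:45, 11:00–11:45.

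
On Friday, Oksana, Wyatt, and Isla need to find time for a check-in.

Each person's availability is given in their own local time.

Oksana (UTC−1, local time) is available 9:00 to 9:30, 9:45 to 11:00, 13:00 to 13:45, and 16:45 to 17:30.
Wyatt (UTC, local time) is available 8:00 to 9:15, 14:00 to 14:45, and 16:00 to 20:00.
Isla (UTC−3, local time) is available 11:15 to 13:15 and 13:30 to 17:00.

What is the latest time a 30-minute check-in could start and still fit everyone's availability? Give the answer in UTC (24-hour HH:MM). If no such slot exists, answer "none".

Oksana → UTC: 10:00–10:30, 10:45–12:00, 14:00–14:45, 17:45–18:30.
Wyatt → UTC: 08:00–09:15, 14:00–14:45, 16:00–20:00.
Isla → UTC: 14:15–16:15, 16:30–20:00.
Oksana ∩ Wyatt: 14:00–14:45, 17:45–18:30.
Oksana ∩ Wyatt ∩ Isla: 14:15–14:45, 17:45–18:30.
Windows ≥ 30 min: 14:15–14:45, 17:45–18:30.
Latest start in the last window 17:45–18:30 is 18:30 − 30 min = 18:00.

18:00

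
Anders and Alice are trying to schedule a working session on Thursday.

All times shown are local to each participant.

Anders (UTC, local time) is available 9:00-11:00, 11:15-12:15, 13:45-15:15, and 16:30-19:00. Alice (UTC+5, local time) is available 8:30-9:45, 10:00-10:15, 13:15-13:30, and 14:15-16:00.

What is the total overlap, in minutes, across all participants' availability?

105 minutes

Anders → UTC: 09:00–11:00, 11:15–12:15, 13:45–15:15, 16:30–19:00.
Alice → UTC: 03:30–04:45, 05:00–05:15, 08:15–08:30, 09:15–11:00.
Anders ∩ Alice: 09:15–11:00.
Total common minutes: 105.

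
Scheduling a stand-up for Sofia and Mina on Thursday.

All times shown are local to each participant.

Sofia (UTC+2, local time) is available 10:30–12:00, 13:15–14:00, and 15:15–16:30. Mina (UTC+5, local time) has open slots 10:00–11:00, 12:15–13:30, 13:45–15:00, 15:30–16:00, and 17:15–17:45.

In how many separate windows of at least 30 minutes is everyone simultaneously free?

Sofia → UTC: 08:30–10:00, 11:15–12:00, 13:15–14:30.
Mina → UTC: 05:00–06:00, 07:15–08:30, 08:45–10:00, 10:30–11:00, 12:15–12:45.
Sofia ∩ Mina: 08:45–10:00.
Windows ≥ 30 min: 08:45–10:00.
That's 1 window.

1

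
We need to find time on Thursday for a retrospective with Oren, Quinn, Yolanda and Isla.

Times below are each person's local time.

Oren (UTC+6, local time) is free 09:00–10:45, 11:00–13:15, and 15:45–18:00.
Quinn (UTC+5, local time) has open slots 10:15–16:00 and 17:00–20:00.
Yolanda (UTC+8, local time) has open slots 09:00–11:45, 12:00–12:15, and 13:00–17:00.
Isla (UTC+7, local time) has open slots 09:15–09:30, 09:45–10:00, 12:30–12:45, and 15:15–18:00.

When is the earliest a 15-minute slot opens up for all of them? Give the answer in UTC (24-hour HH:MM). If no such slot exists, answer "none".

Oren → UTC: 03:00–04:45, 05:00–07:15, 09:45–12:00.
Quinn → UTC: 05:15–11:00, 12:00–15:00.
Yolanda → UTC: 01:00–03:45, 04:00–04:15, 05:00–09:00.
Isla → UTC: 02:15–02:30, 02:45–03:00, 05:30–05:45, 08:15–11:00.
Oren ∩ Quinn: 05:15–07:15, 09:45–11:00.
Oren ∩ Quinn ∩ Yolanda: 05:15–07:15.
Oren ∩ Quinn ∩ Yolanda ∩ Isla: 05:30–05:45.
Windows ≥ 15 min: 05:30–05:45.
Earliest such window starts at 05:30.

05:30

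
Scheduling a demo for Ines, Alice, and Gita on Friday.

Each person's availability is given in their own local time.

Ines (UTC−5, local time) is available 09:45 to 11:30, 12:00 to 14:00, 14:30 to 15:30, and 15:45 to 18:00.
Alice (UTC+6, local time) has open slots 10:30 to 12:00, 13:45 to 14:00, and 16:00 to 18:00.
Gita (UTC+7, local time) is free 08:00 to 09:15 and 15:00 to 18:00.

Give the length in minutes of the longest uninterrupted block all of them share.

0 minutes

Ines → UTC: 14:45–16:30, 17:00–19:00, 19:30–20:30, 20:45–23:00.
Alice → UTC: 04:30–06:00, 07:45–08:00, 10:00–12:00.
Gita → UTC: 01:00–02:15, 08:00–11:00.
Ines ∩ Alice: (none).
Ines ∩ Alice ∩ Gita: (none).
No common window.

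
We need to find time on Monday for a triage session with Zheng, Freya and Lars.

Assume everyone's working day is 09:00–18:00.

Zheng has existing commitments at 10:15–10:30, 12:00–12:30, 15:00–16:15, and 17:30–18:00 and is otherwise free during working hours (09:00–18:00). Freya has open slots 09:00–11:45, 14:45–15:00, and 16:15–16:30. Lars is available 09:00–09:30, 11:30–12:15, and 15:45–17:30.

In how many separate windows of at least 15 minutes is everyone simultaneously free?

3

Zheng free within 09:00–18:00: 09:00–10:15, 10:30–12:00, 12:30–15:00, 16:15–17:30.
Zheng ∩ Freya: 09:00–10:15, 10:30–11:45, 14:45–15:00, 16:15–16:30.
Zheng ∩ Freya ∩ Lars: 09:00–09:30, 11:30–11:45, 16:15–16:30.
Windows ≥ 15 min: 09:00–09:30, 11:30–11:45, 16:15–16:30.
That's 3 windows.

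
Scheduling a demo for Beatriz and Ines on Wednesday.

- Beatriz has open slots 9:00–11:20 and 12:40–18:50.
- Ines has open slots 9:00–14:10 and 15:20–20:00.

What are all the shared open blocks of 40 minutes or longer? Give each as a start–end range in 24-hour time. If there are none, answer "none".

09:00–11:20, 12:40–14:10, 15:20–18:50

Beatriz ∩ Ines: 09:00–11:20, 12:40–14:10, 15:20–18:50.
Windows ≥ 40 min: 09:00–11:20, 12:40–14:10, 15:20–18:50.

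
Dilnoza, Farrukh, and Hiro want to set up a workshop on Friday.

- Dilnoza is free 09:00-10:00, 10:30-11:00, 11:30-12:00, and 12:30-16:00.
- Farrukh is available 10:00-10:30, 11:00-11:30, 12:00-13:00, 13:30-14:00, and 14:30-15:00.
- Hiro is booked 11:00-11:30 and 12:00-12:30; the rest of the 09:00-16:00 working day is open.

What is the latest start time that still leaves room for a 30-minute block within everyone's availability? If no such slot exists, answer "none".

Hiro free within 09:00–16:00: 09:00–11:00, 11:30–12:00, 12:30–16:00.
Dilnoza ∩ Farrukh: 12:30–13:00, 13:30–14:00, 14:30–15:00.
Dilnoza ∩ Farrukh ∩ Hiro: 12:30–13:00, 13:30–14:00, 14:30–15:00.
Windows ≥ 30 min: 12:30–13:00, 13:30–14:00, 14:30–15:00.
Latest start in the last window 14:30–15:00 is 15:00 − 30 min = 14:30.

14:30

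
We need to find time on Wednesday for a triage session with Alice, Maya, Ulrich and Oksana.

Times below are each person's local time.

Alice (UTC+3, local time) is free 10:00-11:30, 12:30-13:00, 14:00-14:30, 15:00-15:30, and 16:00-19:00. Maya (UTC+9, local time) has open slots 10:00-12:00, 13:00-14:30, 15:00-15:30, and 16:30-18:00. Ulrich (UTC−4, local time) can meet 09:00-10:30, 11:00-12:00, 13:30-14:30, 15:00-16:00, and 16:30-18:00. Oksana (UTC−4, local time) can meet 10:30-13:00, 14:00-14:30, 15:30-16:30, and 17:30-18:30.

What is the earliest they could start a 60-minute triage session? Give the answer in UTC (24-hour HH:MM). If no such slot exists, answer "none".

Alice → UTC: 07:00–08:30, 09:30–10:00, 11:00–11:30, 12:00–12:30, 13:00–16:00.
Maya → UTC: 01:00–03:00, 04:00–05:30, 06:00–06:30, 07:30–09:00.
Ulrich → UTC: 13:00–14:30, 15:00–16:00, 17:30–18:30, 19:00–20:00, 20:30–22:00.
Oksana → UTC: 14:30–17:00, 18:00–18:30, 19:30–20:30, 21:30–22:30.
Alice ∩ Maya: 07:30–08:30.
Alice ∩ Maya ∩ Ulrich: (none).
Alice ∩ Maya ∩ Ulrich ∩ Oksana: (none).
Windows ≥ 60 min: (none).

none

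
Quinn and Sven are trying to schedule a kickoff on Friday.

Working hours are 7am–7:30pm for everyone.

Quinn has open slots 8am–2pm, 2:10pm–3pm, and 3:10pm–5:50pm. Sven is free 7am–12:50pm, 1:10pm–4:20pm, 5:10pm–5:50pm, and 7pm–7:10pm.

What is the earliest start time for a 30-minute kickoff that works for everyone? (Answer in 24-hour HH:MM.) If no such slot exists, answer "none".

08:00

Quinn ∩ Sven: 08:00–12:50, 13:10–14:00, 14:10–15:00, 15:10–16:20, 17:10–17:50.
Windows ≥ 30 min: 08:00–12:50, 13:10–14:00, 14:10–15:00, 15:10–16:20, 17:10–17:50.
Earliest such window starts at 08:00.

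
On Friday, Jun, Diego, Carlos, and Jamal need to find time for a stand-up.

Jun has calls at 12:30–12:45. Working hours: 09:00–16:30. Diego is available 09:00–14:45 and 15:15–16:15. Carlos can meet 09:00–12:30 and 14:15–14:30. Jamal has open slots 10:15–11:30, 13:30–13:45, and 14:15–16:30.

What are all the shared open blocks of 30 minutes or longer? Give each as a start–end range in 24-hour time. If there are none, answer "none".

Jun free within 09:00–16:30: 09:00–12:30, 12:45–16:30.
Jun ∩ Diego: 09:00–12:30, 12:45–14:45, 15:15–16:15.
Jun ∩ Diego ∩ Carlos: 09:00–12:30, 14:15–14:30.
Jun ∩ Diego ∩ Carlos ∩ Jamal: 10:15–11:30, 14:15–14:30.
Windows ≥ 30 min: 10:15–11:30.

10:15–11:30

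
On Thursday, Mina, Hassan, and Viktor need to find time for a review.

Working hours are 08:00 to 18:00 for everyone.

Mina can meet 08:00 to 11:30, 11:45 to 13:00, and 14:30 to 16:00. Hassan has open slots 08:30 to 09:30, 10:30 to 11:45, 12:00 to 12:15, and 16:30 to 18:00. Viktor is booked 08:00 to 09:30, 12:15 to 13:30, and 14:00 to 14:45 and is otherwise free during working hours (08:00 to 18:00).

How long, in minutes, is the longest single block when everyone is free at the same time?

60 minutes

Viktor free within 08:00–18:00: 09:30–12:15, 13:30–14:00, 14:45–18:00.
Mina ∩ Hassan: 08:30–09:30, 10:30–11:30, 12:00–12:15.
Mina ∩ Hassan ∩ Viktor: 10:30–11:30, 12:00–12:15.
Common window lengths: 60, 15 min; longest is 60.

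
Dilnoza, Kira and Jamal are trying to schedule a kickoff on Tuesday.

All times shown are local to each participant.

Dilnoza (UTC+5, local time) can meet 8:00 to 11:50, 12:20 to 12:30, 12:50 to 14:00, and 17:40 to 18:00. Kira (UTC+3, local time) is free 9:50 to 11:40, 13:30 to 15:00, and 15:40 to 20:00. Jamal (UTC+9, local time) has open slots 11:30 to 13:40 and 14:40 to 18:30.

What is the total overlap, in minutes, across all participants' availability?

Dilnoza → UTC: 03:00–06:50, 07:20–07:30, 07:50–09:00, 12:40–13:00.
Kira → UTC: 06:50–08:40, 10:30–12:00, 12:40–17:00.
Jamal → UTC: 02:30–04:40, 05:40–09:30.
Dilnoza ∩ Kira: 07:20–07:30, 07:50–08:40, 12:40–13:00.
Dilnoza ∩ Kira ∩ Jamal: 07:20–07:30, 07:50–08:40.
Total common minutes: 10 + 50 = 60.

60 minutes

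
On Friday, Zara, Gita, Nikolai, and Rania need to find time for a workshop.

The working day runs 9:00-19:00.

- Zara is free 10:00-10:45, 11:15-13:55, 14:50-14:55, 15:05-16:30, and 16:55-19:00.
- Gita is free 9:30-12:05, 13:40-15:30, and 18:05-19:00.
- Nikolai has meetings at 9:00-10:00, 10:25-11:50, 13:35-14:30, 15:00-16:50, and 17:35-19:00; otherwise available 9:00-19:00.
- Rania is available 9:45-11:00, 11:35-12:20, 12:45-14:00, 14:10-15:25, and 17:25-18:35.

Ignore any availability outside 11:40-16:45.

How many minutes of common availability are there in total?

20 minutes

Nikolai free within 09:00–19:00: 10:00–10:25, 11:50–13:35, 14:30–15:00, 16:50–17:35.
Zara ∩ Gita: 10:00–10:45, 11:15–12:05, 13:40–13:55, 14:50–14:55, 15:05–15:30, 18:05–19:00.
Zara ∩ Gita ∩ Nikolai: 10:00–10:25, 11:50–12:05, 14:50–14:55.
Zara ∩ Gita ∩ Nikolai ∩ Rania: 10:00–10:25, 11:50–12:05, 14:50–14:55.
Restricted to 11:40–16:45: 11:50–12:05, 14:50–14:55.
Total common minutes: 15 + 5 = 20.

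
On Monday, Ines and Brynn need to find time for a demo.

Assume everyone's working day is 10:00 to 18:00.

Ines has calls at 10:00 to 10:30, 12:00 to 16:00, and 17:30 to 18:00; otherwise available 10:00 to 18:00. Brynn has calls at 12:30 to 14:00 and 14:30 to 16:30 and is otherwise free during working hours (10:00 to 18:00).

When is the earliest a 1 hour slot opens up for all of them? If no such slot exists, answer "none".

10:30

Ines free within 10:00–18:00: 10:30–12:00, 16:00–17:30.
Brynn free within 10:00–18:00: 10:00–12:30, 14:00–14:30, 16:30–18:00.
Ines ∩ Brynn: 10:30–12:00, 16:30–17:30.
Windows ≥ 60 min: 10:30–12:00, 16:30–17:30.
Earliest such window starts at 10:30.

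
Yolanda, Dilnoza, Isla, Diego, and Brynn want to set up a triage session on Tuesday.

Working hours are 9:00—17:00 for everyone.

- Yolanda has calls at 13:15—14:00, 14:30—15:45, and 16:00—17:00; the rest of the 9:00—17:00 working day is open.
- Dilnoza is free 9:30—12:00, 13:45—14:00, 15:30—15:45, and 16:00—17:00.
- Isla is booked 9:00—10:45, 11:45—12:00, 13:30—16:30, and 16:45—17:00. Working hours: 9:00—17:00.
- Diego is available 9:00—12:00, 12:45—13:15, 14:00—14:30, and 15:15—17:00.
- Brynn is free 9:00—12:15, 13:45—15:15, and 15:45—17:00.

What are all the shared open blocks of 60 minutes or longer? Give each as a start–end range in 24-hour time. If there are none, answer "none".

Yolanda free within 09:00–17:00: 09:00–13:15, 14:00–14:30, 15:45–16:00.
Isla free within 09:00–17:00: 10:45–11:45, 12:00–13:30, 16:30–16:45.
Yolanda ∩ Dilnoza: 09:30–12:00.
Yolanda ∩ Dilnoza ∩ Isla: 10:45–11:45.
Yolanda ∩ Dilnoza ∩ Isla ∩ Diego: 10:45–11:45.
Yolanda ∩ Dilnoza ∩ Isla ∩ Diego ∩ Brynn: 10:45–11:45.
Windows ≥ 60 min: 10:45–11:45.

10:45–11:45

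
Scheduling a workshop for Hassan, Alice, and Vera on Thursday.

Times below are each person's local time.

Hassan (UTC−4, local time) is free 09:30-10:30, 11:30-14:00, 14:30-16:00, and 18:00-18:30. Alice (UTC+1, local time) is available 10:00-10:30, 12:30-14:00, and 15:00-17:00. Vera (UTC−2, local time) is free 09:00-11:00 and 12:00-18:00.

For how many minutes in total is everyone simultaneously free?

60 minutes

Hassan → UTC: 13:30–14:30, 15:30–18:00, 18:30–20:00, 22:00–22:30.
Alice → UTC: 09:00–09:30, 11:30–13:00, 14:00–16:00.
Vera → UTC: 11:00–13:00, 14:00–20:00.
Hassan ∩ Alice: 14:00–14:30, 15:30–16:00.
Hassan ∩ Alice ∩ Vera: 14:00–14:30, 15:30–16:00.
Total common minutes: 30 + 30 = 60.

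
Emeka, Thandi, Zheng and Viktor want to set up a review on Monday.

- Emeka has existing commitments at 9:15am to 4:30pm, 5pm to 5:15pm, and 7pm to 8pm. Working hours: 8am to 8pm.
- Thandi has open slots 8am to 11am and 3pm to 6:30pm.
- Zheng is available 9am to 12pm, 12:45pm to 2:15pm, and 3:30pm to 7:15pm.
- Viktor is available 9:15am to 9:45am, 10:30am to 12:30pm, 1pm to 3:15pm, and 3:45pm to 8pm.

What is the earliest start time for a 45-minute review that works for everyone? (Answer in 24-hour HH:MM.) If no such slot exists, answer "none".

Emeka free within 08:00–20:00: 08:00–09:15, 16:30–17:00, 17:15–19:00.
Emeka ∩ Thandi: 08:00–09:15, 16:30–17:00, 17:15–18:30.
Emeka ∩ Thandi ∩ Zheng: 09:00–09:15, 16:30–17:00, 17:15–18:30.
Emeka ∩ Thandi ∩ Zheng ∩ Viktor: 16:30–17:00, 17:15–18:30.
Windows ≥ 45 min: 17:15–18:30.
Earliest such window starts at 17:15.

17:15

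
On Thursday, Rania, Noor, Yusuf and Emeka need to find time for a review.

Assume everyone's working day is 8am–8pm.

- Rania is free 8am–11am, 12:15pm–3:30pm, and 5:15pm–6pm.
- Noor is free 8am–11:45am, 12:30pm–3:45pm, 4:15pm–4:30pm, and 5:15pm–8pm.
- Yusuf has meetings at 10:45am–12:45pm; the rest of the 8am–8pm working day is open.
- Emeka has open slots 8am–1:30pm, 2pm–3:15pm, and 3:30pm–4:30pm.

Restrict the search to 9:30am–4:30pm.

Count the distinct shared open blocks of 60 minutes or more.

2

Yusuf free within 08:00–20:00: 08:00–10:45, 12:45–20:00.
Rania ∩ Noor: 08:00–11:00, 12:30–15:30, 17:15–18:00.
Rania ∩ Noor ∩ Yusuf: 08:00–10:45, 12:45–15:30, 17:15–18:00.
Rania ∩ Noor ∩ Yusuf ∩ Emeka: 08:00–10:45, 12:45–13:30, 14:00–15:15.
Restricted to 09:30–16:30: 09:30–10:45, 12:45–13:30, 14:00–15:15.
Windows ≥ 60 min: 09:30–10:45, 14:00–15:15.
That's 2 windows.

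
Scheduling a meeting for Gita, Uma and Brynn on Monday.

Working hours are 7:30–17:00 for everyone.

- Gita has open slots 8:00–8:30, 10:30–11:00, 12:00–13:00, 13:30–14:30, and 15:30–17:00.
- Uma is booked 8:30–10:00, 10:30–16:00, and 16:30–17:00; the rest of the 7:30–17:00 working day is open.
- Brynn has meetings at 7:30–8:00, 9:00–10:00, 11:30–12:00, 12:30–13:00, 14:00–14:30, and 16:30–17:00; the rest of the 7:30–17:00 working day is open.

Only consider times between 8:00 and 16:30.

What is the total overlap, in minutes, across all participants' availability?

60 minutes

Uma free within 07:30–17:00: 07:30–08:30, 10:00–10:30, 16:00–16:30.
Brynn free within 07:30–17:00: 08:00–09:00, 10:00–11:30, 12:00–12:30, 13:00–14:00, 14:30–16:30.
Gita ∩ Uma: 08:00–08:30, 16:00–16:30.
Gita ∩ Uma ∩ Brynn: 08:00–08:30, 16:00–16:30.
Restricted to 08:00–16:30: 08:00–08:30, 16:00–16:30.
Total common minutes: 30 + 30 = 60.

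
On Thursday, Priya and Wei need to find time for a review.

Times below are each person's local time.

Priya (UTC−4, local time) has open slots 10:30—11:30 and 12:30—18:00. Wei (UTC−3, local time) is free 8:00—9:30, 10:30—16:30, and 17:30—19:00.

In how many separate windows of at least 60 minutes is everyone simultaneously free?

3

Priya → UTC: 14:30–15:30, 16:30–22:00.
Wei → UTC: 11:00–12:30, 13:30–19:30, 20:30–22:00.
Priya ∩ Wei: 14:30–15:30, 16:30–19:30, 20:30–22:00.
Windows ≥ 60 min: 14:30–15:30, 16:30–19:30, 20:30–22:00.
That's 3 windows.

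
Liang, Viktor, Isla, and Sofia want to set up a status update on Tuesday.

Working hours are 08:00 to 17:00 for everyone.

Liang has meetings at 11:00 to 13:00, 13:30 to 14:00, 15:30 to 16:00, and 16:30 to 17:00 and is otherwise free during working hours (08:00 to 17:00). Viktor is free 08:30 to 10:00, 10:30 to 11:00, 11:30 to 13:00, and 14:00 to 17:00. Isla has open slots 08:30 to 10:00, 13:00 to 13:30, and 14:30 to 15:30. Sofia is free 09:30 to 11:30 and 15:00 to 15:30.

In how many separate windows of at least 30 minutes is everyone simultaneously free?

2

Liang free within 08:00–17:00: 08:00–11:00, 13:00–13:30, 14:00–15:30, 16:00–16:30.
Liang ∩ Viktor: 08:30–10:00, 10:30–11:00, 14:00–15:30, 16:00–16:30.
Liang ∩ Viktor ∩ Isla: 08:30–10:00, 14:30–15:30.
Liang ∩ Viktor ∩ Isla ∩ Sofia: 09:30–10:00, 15:00–15:30.
Windows ≥ 30 min: 09:30–10:00, 15:00–15:30.
That's 2 windows.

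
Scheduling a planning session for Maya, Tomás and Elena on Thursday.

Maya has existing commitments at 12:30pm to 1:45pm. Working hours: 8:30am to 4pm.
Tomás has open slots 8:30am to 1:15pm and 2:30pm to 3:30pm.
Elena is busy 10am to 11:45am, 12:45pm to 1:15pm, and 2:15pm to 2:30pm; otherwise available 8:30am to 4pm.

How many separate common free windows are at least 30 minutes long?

3

Maya free within 08:30–16:00: 08:30–12:30, 13:45–16:00.
Elena free within 08:30–16:00: 08:30–10:00, 11:45–12:45, 13:15–14:15, 14:30–16:00.
Maya ∩ Tomás: 08:30–12:30, 14:30–15:30.
Maya ∩ Tomás ∩ Elena: 08:30–10:00, 11:45–12:30, 14:30–15:30.
Windows ≥ 30 min: 08:30–10:00, 11:45–12:30, 14:30–15:30.
That's 3 windows.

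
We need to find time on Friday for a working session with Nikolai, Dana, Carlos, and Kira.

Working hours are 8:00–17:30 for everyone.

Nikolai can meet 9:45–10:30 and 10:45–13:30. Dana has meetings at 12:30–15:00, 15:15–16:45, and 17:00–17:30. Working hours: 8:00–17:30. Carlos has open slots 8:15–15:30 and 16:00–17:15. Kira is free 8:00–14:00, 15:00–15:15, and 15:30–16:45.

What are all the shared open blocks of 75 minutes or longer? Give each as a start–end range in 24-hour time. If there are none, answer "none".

10:45–12:30

Dana free within 08:00–17:30: 08:00–12:30, 15:00–15:15, 16:45–17:00.
Nikolai ∩ Dana: 09:45–10:30, 10:45–12:30.
Nikolai ∩ Dana ∩ Carlos: 09:45–10:30, 10:45–12:30.
Nikolai ∩ Dana ∩ Carlos ∩ Kira: 09:45–10:30, 10:45–12:30.
Windows ≥ 75 min: 10:45–12:30.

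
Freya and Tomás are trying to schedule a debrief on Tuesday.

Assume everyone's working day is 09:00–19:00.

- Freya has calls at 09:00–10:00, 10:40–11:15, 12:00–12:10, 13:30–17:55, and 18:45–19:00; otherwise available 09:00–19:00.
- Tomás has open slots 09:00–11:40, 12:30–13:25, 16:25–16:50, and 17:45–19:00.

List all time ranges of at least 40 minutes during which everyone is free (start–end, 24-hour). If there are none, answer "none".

10:00–10:40, 12:30–13:25, 17:55–18:45

Freya free within 09:00–19:00: 10:00–10:40, 11:15–12:00, 12:10–13:30, 17:55–18:45.
Freya ∩ Tomás: 10:00–10:40, 11:15–11:40, 12:30–13:25, 17:55–18:45.
Windows ≥ 40 min: 10:00–10:40, 12:30–13:25, 17:55–18:45.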